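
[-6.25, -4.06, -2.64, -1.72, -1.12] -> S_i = -6.25*0.65^i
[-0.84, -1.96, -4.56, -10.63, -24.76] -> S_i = -0.84*2.33^i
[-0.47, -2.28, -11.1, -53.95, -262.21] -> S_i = -0.47*4.86^i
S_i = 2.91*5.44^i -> [2.91, 15.83, 86.12, 468.48, 2548.52]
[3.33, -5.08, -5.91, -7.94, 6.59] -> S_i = Random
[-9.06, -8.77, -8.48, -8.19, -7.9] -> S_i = -9.06 + 0.29*i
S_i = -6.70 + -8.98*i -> [-6.7, -15.68, -24.66, -33.64, -42.62]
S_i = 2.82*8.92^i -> [2.82, 25.15, 224.38, 2001.45, 17852.89]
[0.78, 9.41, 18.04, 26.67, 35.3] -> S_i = 0.78 + 8.63*i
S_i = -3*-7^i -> [-3, 21, -147, 1029, -7203]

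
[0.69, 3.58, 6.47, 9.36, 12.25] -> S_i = 0.69 + 2.89*i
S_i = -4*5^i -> [-4, -20, -100, -500, -2500]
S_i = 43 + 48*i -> [43, 91, 139, 187, 235]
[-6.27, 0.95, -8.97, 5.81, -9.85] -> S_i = Random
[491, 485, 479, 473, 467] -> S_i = 491 + -6*i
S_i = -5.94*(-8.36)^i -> [-5.94, 49.66, -415.14, 3470.61, -29014.26]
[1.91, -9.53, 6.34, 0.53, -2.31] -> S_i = Random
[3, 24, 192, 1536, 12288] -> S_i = 3*8^i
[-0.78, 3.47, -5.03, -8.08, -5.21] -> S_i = Random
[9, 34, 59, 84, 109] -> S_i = 9 + 25*i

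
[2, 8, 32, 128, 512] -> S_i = 2*4^i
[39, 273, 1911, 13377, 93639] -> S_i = 39*7^i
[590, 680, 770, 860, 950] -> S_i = 590 + 90*i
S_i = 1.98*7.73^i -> [1.98, 15.31, 118.31, 914.54, 7069.41]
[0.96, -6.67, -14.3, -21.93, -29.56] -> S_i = 0.96 + -7.63*i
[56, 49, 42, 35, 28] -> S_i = 56 + -7*i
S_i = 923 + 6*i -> [923, 929, 935, 941, 947]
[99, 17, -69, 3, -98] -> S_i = Random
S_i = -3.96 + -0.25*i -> [-3.96, -4.21, -4.46, -4.71, -4.96]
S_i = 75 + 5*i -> [75, 80, 85, 90, 95]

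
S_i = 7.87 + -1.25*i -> [7.87, 6.62, 5.37, 4.12, 2.87]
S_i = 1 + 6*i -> [1, 7, 13, 19, 25]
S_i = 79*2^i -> [79, 158, 316, 632, 1264]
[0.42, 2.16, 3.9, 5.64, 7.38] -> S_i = 0.42 + 1.74*i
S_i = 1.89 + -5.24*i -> [1.89, -3.35, -8.59, -13.83, -19.07]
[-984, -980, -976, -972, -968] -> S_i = -984 + 4*i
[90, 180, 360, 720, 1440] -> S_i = 90*2^i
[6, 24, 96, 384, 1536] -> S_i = 6*4^i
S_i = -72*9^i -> [-72, -648, -5832, -52488, -472392]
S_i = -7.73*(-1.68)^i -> [-7.73, 12.99, -21.82, 36.65, -61.58]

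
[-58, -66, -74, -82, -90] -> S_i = -58 + -8*i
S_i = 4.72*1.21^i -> [4.72, 5.71, 6.91, 8.36, 10.12]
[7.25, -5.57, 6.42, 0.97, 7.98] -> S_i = Random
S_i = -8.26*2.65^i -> [-8.26, -21.89, -58.01, -153.72, -407.35]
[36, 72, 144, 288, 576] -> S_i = 36*2^i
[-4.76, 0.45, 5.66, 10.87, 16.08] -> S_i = -4.76 + 5.21*i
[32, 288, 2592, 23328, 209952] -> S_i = 32*9^i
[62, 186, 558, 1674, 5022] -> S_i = 62*3^i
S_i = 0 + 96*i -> [0, 96, 192, 288, 384]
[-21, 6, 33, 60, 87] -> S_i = -21 + 27*i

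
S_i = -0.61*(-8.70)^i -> [-0.61, 5.31, -46.17, 401.69, -3494.68]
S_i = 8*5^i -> [8, 40, 200, 1000, 5000]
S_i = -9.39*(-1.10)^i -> [-9.39, 10.33, -11.36, 12.5, -13.75]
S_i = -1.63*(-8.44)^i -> [-1.63, 13.76, -116.11, 979.97, -8270.99]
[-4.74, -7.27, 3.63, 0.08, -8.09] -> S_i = Random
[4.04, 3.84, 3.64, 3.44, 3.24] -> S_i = 4.04 + -0.20*i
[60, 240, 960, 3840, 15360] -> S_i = 60*4^i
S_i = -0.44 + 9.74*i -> [-0.44, 9.3, 19.04, 28.78, 38.52]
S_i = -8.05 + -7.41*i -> [-8.05, -15.46, -22.87, -30.28, -37.69]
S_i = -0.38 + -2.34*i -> [-0.38, -2.72, -5.06, -7.4, -9.74]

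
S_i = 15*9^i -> [15, 135, 1215, 10935, 98415]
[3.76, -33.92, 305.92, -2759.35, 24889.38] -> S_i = 3.76*(-9.02)^i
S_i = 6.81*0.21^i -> [6.81, 1.43, 0.3, 0.06, 0.01]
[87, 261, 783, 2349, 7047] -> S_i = 87*3^i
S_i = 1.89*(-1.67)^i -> [1.89, -3.16, 5.27, -8.8, 14.7]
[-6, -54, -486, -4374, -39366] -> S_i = -6*9^i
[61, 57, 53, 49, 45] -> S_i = 61 + -4*i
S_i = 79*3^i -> [79, 237, 711, 2133, 6399]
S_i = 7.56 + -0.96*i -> [7.56, 6.6, 5.64, 4.68, 3.72]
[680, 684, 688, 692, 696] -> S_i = 680 + 4*i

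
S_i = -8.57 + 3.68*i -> [-8.57, -4.89, -1.21, 2.47, 6.15]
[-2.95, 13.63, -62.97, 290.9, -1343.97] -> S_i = -2.95*(-4.62)^i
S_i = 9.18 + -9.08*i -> [9.18, 0.1, -8.98, -18.06, -27.14]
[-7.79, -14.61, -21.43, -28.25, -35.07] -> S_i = -7.79 + -6.82*i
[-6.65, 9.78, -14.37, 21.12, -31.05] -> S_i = -6.65*(-1.47)^i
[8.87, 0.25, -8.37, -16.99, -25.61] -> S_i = 8.87 + -8.62*i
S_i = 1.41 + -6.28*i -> [1.41, -4.87, -11.15, -17.43, -23.71]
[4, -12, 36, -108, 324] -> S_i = 4*-3^i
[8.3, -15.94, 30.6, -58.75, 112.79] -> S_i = 8.30*(-1.92)^i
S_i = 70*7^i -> [70, 490, 3430, 24010, 168070]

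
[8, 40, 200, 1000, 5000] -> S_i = 8*5^i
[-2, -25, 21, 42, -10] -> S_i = Random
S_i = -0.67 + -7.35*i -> [-0.67, -8.02, -15.37, -22.72, -30.07]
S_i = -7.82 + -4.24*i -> [-7.82, -12.06, -16.3, -20.54, -24.78]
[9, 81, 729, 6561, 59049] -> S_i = 9*9^i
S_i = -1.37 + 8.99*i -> [-1.37, 7.62, 16.61, 25.6, 34.59]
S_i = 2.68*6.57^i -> [2.68, 17.61, 115.68, 760.03, 4993.4]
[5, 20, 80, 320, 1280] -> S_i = 5*4^i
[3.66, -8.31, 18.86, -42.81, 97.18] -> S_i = 3.66*(-2.27)^i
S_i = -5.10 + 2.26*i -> [-5.1, -2.84, -0.58, 1.68, 3.94]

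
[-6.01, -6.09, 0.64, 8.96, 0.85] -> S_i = Random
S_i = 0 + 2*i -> [0, 2, 4, 6, 8]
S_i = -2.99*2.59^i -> [-2.99, -7.74, -20.06, -51.95, -134.55]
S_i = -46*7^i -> [-46, -322, -2254, -15778, -110446]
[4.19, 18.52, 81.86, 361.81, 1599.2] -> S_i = 4.19*4.42^i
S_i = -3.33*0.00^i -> [-3.33, -0.0, -0.0, -0.0, -0.0]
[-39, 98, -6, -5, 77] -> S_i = Random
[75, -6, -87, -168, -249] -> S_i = 75 + -81*i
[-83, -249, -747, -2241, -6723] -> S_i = -83*3^i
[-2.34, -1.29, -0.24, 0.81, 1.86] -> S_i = -2.34 + 1.05*i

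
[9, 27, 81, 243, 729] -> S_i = 9*3^i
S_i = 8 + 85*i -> [8, 93, 178, 263, 348]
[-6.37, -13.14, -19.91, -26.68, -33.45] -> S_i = -6.37 + -6.77*i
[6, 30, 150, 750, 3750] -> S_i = 6*5^i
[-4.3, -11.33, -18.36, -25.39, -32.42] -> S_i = -4.30 + -7.03*i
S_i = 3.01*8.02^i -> [3.01, 24.14, 193.6, 1552.71, 12452.71]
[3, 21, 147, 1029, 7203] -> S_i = 3*7^i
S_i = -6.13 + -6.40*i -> [-6.13, -12.53, -18.93, -25.33, -31.73]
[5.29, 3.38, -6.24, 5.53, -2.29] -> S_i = Random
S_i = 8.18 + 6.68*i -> [8.18, 14.86, 21.54, 28.22, 34.9]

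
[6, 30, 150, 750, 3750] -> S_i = 6*5^i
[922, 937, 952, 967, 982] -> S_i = 922 + 15*i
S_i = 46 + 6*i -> [46, 52, 58, 64, 70]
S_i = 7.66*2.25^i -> [7.66, 17.24, 38.78, 87.25, 196.32]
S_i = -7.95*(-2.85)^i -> [-7.95, 22.66, -64.57, 184.04, -524.5]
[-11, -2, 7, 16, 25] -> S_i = -11 + 9*i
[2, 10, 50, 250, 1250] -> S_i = 2*5^i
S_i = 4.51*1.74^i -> [4.51, 7.85, 13.65, 23.76, 41.34]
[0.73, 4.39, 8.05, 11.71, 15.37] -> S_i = 0.73 + 3.66*i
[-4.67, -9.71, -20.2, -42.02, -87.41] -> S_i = -4.67*2.08^i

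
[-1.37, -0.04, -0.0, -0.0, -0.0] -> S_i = -1.37*0.03^i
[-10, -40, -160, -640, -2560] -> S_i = -10*4^i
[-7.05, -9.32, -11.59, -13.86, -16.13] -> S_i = -7.05 + -2.27*i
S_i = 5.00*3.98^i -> [5.0, 19.9, 79.2, 315.22, 1254.59]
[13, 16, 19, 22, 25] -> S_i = 13 + 3*i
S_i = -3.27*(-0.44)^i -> [-3.27, 1.44, -0.63, 0.28, -0.12]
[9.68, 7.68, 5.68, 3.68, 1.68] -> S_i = 9.68 + -2.00*i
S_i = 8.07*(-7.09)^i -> [8.07, -57.22, 405.66, -2876.15, 20391.94]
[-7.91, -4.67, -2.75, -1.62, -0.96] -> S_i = -7.91*0.59^i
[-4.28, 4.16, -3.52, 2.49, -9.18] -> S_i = Random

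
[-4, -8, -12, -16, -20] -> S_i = -4 + -4*i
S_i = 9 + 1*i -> [9, 10, 11, 12, 13]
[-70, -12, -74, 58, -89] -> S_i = Random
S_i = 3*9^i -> [3, 27, 243, 2187, 19683]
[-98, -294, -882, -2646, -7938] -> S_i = -98*3^i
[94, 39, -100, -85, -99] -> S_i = Random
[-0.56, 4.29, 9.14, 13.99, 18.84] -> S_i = -0.56 + 4.85*i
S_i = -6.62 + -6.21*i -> [-6.62, -12.83, -19.04, -25.25, -31.46]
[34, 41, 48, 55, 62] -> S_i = 34 + 7*i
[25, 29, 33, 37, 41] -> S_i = 25 + 4*i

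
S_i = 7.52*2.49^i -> [7.52, 18.72, 46.62, 116.1, 289.08]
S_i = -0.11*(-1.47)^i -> [-0.11, 0.16, -0.24, 0.35, -0.51]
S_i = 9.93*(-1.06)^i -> [9.93, -10.53, 11.16, -11.83, 12.54]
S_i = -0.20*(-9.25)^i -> [-0.2, 1.85, -17.11, 158.29, -1464.19]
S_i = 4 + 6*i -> [4, 10, 16, 22, 28]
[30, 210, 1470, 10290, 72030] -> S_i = 30*7^i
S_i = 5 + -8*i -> [5, -3, -11, -19, -27]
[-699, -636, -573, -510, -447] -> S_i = -699 + 63*i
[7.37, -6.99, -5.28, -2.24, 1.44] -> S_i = Random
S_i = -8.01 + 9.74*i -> [-8.01, 1.73, 11.47, 21.21, 30.95]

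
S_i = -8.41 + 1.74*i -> [-8.41, -6.67, -4.93, -3.19, -1.45]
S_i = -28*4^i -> [-28, -112, -448, -1792, -7168]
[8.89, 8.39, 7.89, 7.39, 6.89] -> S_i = 8.89 + -0.50*i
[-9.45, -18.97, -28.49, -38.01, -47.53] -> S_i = -9.45 + -9.52*i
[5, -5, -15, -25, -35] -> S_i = 5 + -10*i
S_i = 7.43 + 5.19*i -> [7.43, 12.62, 17.81, 23.0, 28.19]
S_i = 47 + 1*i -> [47, 48, 49, 50, 51]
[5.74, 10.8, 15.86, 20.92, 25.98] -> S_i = 5.74 + 5.06*i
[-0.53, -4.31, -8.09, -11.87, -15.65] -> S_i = -0.53 + -3.78*i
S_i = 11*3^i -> [11, 33, 99, 297, 891]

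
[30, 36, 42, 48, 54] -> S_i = 30 + 6*i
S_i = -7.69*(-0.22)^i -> [-7.69, 1.69, -0.37, 0.08, -0.02]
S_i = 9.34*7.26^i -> [9.34, 67.81, 492.29, 3574.02, 25947.37]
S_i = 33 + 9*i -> [33, 42, 51, 60, 69]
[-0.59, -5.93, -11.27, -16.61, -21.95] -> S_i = -0.59 + -5.34*i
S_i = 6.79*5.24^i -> [6.79, 35.58, 186.44, 976.93, 5119.12]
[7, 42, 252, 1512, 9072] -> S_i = 7*6^i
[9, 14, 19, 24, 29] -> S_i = 9 + 5*i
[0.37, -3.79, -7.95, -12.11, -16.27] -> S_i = 0.37 + -4.16*i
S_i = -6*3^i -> [-6, -18, -54, -162, -486]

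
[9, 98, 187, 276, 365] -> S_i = 9 + 89*i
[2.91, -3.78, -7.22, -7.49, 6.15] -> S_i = Random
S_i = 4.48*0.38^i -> [4.48, 1.7, 0.65, 0.25, 0.09]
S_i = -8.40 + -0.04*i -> [-8.4, -8.44, -8.48, -8.52, -8.56]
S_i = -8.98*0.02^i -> [-8.98, -0.18, -0.0, -0.0, -0.0]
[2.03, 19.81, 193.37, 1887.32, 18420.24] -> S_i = 2.03*9.76^i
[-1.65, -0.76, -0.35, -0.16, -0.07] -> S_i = -1.65*0.46^i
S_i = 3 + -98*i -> [3, -95, -193, -291, -389]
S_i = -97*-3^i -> [-97, 291, -873, 2619, -7857]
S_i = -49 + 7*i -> [-49, -42, -35, -28, -21]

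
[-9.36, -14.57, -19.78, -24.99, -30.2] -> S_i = -9.36 + -5.21*i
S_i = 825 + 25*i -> [825, 850, 875, 900, 925]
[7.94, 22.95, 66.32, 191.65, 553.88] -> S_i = 7.94*2.89^i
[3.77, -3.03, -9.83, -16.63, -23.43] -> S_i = 3.77 + -6.80*i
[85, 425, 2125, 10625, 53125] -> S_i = 85*5^i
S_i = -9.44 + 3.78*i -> [-9.44, -5.66, -1.88, 1.9, 5.68]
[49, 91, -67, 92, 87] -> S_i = Random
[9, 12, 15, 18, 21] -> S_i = 9 + 3*i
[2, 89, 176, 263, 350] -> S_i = 2 + 87*i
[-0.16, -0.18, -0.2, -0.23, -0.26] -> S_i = -0.16*1.13^i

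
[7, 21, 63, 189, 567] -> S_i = 7*3^i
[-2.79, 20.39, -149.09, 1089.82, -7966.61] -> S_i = -2.79*(-7.31)^i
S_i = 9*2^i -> [9, 18, 36, 72, 144]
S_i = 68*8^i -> [68, 544, 4352, 34816, 278528]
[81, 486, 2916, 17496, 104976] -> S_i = 81*6^i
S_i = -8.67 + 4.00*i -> [-8.67, -4.67, -0.67, 3.33, 7.33]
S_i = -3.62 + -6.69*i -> [-3.62, -10.31, -17.0, -23.69, -30.38]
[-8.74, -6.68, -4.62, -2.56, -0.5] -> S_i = -8.74 + 2.06*i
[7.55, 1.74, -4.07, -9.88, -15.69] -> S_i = 7.55 + -5.81*i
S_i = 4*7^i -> [4, 28, 196, 1372, 9604]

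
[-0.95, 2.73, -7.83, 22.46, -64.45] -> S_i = -0.95*(-2.87)^i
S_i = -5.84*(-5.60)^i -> [-5.84, 32.7, -183.14, 1025.6, -5743.35]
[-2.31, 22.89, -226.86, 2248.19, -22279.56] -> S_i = -2.31*(-9.91)^i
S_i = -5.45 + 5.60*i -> [-5.45, 0.15, 5.75, 11.35, 16.95]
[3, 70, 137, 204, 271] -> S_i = 3 + 67*i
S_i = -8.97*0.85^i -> [-8.97, -7.62, -6.48, -5.51, -4.68]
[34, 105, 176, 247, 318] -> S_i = 34 + 71*i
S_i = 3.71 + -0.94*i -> [3.71, 2.77, 1.83, 0.89, -0.05]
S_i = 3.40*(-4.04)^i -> [3.4, -13.74, 55.49, -224.19, 905.74]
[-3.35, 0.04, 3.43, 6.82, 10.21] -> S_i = -3.35 + 3.39*i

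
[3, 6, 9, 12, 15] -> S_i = 3 + 3*i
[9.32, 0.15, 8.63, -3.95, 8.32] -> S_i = Random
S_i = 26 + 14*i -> [26, 40, 54, 68, 82]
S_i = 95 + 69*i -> [95, 164, 233, 302, 371]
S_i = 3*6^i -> [3, 18, 108, 648, 3888]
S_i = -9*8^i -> [-9, -72, -576, -4608, -36864]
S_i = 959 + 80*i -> [959, 1039, 1119, 1199, 1279]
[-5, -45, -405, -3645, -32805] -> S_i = -5*9^i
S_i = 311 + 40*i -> [311, 351, 391, 431, 471]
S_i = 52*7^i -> [52, 364, 2548, 17836, 124852]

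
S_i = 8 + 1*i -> [8, 9, 10, 11, 12]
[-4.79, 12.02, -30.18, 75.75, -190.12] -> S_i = -4.79*(-2.51)^i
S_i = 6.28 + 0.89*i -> [6.28, 7.17, 8.06, 8.95, 9.84]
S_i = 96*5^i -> [96, 480, 2400, 12000, 60000]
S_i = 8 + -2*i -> [8, 6, 4, 2, 0]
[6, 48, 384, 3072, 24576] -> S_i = 6*8^i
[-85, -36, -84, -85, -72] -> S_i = Random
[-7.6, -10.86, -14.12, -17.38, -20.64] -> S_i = -7.60 + -3.26*i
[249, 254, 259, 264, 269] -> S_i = 249 + 5*i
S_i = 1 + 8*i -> [1, 9, 17, 25, 33]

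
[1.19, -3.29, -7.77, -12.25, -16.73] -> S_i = 1.19 + -4.48*i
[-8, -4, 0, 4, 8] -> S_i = -8 + 4*i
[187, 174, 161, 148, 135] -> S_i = 187 + -13*i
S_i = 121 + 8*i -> [121, 129, 137, 145, 153]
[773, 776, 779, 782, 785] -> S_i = 773 + 3*i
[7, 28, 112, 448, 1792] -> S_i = 7*4^i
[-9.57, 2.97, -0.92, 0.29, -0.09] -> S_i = -9.57*(-0.31)^i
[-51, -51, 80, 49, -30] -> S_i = Random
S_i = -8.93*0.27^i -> [-8.93, -2.41, -0.65, -0.18, -0.05]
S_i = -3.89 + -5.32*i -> [-3.89, -9.21, -14.53, -19.85, -25.17]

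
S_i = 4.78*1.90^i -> [4.78, 9.08, 17.26, 32.79, 62.29]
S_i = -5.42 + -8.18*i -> [-5.42, -13.6, -21.78, -29.96, -38.14]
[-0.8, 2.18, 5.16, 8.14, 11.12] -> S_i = -0.80 + 2.98*i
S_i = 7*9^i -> [7, 63, 567, 5103, 45927]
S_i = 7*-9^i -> [7, -63, 567, -5103, 45927]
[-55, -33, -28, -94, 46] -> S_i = Random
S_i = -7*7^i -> [-7, -49, -343, -2401, -16807]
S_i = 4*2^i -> [4, 8, 16, 32, 64]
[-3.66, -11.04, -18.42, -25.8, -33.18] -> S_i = -3.66 + -7.38*i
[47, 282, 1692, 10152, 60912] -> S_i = 47*6^i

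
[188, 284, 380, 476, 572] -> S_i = 188 + 96*i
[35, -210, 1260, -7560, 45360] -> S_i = 35*-6^i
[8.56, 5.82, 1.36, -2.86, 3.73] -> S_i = Random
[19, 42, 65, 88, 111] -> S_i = 19 + 23*i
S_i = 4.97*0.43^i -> [4.97, 2.14, 0.92, 0.4, 0.17]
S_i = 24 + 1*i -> [24, 25, 26, 27, 28]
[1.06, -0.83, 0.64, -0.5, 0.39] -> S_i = 1.06*(-0.78)^i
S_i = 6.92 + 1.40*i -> [6.92, 8.32, 9.72, 11.12, 12.52]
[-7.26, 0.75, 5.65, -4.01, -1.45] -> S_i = Random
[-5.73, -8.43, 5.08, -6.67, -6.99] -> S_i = Random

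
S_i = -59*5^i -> [-59, -295, -1475, -7375, -36875]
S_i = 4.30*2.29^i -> [4.3, 9.85, 22.55, 51.64, 118.25]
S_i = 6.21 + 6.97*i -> [6.21, 13.18, 20.15, 27.12, 34.09]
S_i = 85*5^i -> [85, 425, 2125, 10625, 53125]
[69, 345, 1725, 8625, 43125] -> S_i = 69*5^i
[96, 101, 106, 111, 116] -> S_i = 96 + 5*i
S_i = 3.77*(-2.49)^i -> [3.77, -9.39, 23.37, -58.2, 144.92]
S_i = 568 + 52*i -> [568, 620, 672, 724, 776]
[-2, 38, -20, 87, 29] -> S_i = Random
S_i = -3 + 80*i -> [-3, 77, 157, 237, 317]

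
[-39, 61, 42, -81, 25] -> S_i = Random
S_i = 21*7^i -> [21, 147, 1029, 7203, 50421]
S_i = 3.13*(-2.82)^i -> [3.13, -8.83, 24.89, -70.19, 197.94]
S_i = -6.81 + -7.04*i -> [-6.81, -13.85, -20.89, -27.93, -34.97]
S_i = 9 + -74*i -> [9, -65, -139, -213, -287]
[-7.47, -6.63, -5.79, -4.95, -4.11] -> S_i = -7.47 + 0.84*i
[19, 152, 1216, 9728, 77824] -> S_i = 19*8^i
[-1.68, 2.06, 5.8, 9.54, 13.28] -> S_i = -1.68 + 3.74*i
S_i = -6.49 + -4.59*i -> [-6.49, -11.08, -15.67, -20.26, -24.85]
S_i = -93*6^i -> [-93, -558, -3348, -20088, -120528]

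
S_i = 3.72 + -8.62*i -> [3.72, -4.9, -13.52, -22.14, -30.76]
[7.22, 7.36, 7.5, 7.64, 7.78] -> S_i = 7.22 + 0.14*i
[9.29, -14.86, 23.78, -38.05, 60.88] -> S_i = 9.29*(-1.60)^i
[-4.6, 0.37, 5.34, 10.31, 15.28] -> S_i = -4.60 + 4.97*i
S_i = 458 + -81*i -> [458, 377, 296, 215, 134]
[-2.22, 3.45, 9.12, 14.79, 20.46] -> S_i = -2.22 + 5.67*i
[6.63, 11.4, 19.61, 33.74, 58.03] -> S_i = 6.63*1.72^i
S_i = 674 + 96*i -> [674, 770, 866, 962, 1058]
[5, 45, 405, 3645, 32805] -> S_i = 5*9^i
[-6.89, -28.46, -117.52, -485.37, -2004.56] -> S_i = -6.89*4.13^i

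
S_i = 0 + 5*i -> [0, 5, 10, 15, 20]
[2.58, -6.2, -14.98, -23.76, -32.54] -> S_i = 2.58 + -8.78*i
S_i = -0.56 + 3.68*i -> [-0.56, 3.12, 6.8, 10.48, 14.16]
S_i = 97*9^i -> [97, 873, 7857, 70713, 636417]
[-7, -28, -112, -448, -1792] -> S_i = -7*4^i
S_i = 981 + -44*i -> [981, 937, 893, 849, 805]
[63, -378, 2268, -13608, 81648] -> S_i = 63*-6^i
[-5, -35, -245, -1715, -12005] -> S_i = -5*7^i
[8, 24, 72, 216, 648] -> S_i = 8*3^i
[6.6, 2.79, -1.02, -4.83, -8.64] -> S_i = 6.60 + -3.81*i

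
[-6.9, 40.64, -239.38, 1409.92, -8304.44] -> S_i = -6.90*(-5.89)^i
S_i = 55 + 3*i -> [55, 58, 61, 64, 67]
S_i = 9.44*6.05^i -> [9.44, 57.11, 345.53, 2090.44, 12647.17]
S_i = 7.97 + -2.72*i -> [7.97, 5.25, 2.53, -0.19, -2.91]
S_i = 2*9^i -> [2, 18, 162, 1458, 13122]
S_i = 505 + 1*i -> [505, 506, 507, 508, 509]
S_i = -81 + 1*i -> [-81, -80, -79, -78, -77]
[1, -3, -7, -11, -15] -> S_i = 1 + -4*i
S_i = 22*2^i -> [22, 44, 88, 176, 352]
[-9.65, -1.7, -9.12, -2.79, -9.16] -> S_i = Random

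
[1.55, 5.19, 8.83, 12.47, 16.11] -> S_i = 1.55 + 3.64*i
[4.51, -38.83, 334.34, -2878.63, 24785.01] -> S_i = 4.51*(-8.61)^i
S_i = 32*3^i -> [32, 96, 288, 864, 2592]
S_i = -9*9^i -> [-9, -81, -729, -6561, -59049]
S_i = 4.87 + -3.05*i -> [4.87, 1.82, -1.23, -4.28, -7.33]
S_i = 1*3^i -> [1, 3, 9, 27, 81]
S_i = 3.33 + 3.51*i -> [3.33, 6.84, 10.35, 13.86, 17.37]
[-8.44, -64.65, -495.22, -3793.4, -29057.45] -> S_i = -8.44*7.66^i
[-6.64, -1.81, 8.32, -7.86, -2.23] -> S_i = Random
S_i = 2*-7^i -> [2, -14, 98, -686, 4802]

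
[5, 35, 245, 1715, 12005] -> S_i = 5*7^i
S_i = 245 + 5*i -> [245, 250, 255, 260, 265]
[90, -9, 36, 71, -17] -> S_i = Random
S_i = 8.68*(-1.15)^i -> [8.68, -9.98, 11.48, -13.2, 15.18]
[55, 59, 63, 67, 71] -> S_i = 55 + 4*i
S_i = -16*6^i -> [-16, -96, -576, -3456, -20736]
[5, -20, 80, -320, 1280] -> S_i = 5*-4^i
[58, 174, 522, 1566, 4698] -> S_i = 58*3^i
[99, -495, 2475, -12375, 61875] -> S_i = 99*-5^i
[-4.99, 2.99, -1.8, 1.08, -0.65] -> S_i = -4.99*(-0.60)^i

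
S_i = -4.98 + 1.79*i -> [-4.98, -3.19, -1.4, 0.39, 2.18]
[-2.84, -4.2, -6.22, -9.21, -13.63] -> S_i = -2.84*1.48^i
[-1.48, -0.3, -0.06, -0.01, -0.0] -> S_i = -1.48*0.20^i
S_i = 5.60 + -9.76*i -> [5.6, -4.16, -13.92, -23.68, -33.44]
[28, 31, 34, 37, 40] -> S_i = 28 + 3*i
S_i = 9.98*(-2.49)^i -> [9.98, -24.85, 61.88, -154.07, 383.64]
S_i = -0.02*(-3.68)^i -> [-0.02, 0.07, -0.27, 1.0, -3.67]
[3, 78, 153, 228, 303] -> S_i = 3 + 75*i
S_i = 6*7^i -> [6, 42, 294, 2058, 14406]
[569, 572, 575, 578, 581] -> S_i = 569 + 3*i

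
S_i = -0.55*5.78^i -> [-0.55, -3.18, -18.37, -106.21, -613.87]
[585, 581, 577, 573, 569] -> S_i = 585 + -4*i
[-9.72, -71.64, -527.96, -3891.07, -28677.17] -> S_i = -9.72*7.37^i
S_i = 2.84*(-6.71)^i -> [2.84, -19.06, 127.87, -858.0, 5757.16]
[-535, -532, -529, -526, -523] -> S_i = -535 + 3*i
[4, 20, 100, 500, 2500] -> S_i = 4*5^i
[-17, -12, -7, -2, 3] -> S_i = -17 + 5*i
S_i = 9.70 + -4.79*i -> [9.7, 4.91, 0.12, -4.67, -9.46]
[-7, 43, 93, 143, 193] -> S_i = -7 + 50*i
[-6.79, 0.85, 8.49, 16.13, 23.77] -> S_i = -6.79 + 7.64*i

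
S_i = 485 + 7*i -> [485, 492, 499, 506, 513]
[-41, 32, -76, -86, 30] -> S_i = Random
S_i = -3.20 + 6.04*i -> [-3.2, 2.84, 8.88, 14.92, 20.96]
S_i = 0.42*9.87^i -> [0.42, 4.15, 40.92, 403.83, 3985.82]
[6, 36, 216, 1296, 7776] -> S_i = 6*6^i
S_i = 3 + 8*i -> [3, 11, 19, 27, 35]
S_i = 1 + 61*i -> [1, 62, 123, 184, 245]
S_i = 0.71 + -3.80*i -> [0.71, -3.09, -6.89, -10.69, -14.49]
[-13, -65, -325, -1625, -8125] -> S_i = -13*5^i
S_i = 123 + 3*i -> [123, 126, 129, 132, 135]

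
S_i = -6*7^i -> [-6, -42, -294, -2058, -14406]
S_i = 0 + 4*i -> [0, 4, 8, 12, 16]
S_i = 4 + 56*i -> [4, 60, 116, 172, 228]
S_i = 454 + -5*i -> [454, 449, 444, 439, 434]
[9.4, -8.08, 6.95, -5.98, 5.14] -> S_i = 9.40*(-0.86)^i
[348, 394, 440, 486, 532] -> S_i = 348 + 46*i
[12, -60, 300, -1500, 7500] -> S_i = 12*-5^i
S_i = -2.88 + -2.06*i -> [-2.88, -4.94, -7.0, -9.06, -11.12]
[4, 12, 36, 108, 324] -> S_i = 4*3^i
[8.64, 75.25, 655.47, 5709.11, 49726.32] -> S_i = 8.64*8.71^i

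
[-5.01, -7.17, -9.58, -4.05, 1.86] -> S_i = Random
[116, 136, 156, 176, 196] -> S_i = 116 + 20*i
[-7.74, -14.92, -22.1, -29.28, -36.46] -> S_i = -7.74 + -7.18*i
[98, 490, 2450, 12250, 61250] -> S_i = 98*5^i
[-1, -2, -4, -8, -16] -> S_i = -1*2^i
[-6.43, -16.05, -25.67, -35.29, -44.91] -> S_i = -6.43 + -9.62*i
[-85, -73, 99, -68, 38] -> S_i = Random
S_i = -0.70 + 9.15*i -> [-0.7, 8.45, 17.6, 26.75, 35.9]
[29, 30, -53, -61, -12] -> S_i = Random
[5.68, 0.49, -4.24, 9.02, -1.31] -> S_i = Random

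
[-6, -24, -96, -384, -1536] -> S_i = -6*4^i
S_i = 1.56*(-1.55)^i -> [1.56, -2.42, 3.75, -5.81, 9.0]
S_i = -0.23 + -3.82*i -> [-0.23, -4.05, -7.87, -11.69, -15.51]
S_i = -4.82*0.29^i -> [-4.82, -1.4, -0.41, -0.12, -0.03]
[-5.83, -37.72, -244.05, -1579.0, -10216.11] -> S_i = -5.83*6.47^i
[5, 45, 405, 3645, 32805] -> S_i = 5*9^i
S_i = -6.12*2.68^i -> [-6.12, -16.4, -43.96, -117.8, -315.71]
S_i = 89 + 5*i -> [89, 94, 99, 104, 109]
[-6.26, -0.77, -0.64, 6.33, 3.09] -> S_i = Random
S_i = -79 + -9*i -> [-79, -88, -97, -106, -115]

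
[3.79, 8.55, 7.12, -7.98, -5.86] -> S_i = Random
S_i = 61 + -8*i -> [61, 53, 45, 37, 29]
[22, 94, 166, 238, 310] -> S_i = 22 + 72*i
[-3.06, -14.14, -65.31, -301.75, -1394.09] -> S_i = -3.06*4.62^i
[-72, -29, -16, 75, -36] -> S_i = Random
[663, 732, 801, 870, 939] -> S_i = 663 + 69*i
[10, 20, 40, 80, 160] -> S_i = 10*2^i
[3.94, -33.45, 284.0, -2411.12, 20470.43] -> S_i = 3.94*(-8.49)^i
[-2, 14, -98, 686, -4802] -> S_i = -2*-7^i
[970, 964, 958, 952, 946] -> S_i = 970 + -6*i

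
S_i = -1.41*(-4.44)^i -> [-1.41, 6.26, -27.8, 123.42, -547.96]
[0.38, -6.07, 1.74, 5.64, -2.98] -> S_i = Random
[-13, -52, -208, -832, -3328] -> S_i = -13*4^i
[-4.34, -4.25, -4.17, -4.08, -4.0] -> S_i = -4.34*0.98^i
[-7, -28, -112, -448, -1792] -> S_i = -7*4^i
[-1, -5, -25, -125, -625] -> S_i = -1*5^i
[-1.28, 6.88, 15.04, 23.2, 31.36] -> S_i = -1.28 + 8.16*i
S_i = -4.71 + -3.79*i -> [-4.71, -8.5, -12.29, -16.08, -19.87]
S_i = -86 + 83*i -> [-86, -3, 80, 163, 246]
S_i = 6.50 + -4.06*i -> [6.5, 2.44, -1.62, -5.68, -9.74]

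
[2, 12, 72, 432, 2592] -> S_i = 2*6^i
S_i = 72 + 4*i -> [72, 76, 80, 84, 88]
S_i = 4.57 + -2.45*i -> [4.57, 2.12, -0.33, -2.78, -5.23]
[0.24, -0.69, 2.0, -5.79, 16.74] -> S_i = 0.24*(-2.89)^i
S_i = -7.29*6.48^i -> [-7.29, -47.24, -306.11, -1983.59, -12853.68]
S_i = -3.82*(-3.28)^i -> [-3.82, 12.53, -41.1, 134.8, -442.14]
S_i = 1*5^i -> [1, 5, 25, 125, 625]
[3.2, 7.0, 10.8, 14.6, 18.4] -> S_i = 3.20 + 3.80*i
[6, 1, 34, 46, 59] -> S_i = Random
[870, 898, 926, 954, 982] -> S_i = 870 + 28*i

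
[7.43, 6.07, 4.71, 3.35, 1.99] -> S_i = 7.43 + -1.36*i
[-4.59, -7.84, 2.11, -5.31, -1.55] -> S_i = Random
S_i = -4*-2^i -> [-4, 8, -16, 32, -64]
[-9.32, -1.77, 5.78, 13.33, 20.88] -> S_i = -9.32 + 7.55*i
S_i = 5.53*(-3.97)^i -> [5.53, -21.95, 87.16, -346.02, 1373.69]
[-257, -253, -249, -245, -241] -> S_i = -257 + 4*i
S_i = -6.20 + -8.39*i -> [-6.2, -14.59, -22.98, -31.37, -39.76]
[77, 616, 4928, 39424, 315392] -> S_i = 77*8^i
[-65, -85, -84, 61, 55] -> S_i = Random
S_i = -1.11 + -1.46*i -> [-1.11, -2.57, -4.03, -5.49, -6.95]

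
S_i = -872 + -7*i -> [-872, -879, -886, -893, -900]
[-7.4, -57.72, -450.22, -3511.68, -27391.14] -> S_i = -7.40*7.80^i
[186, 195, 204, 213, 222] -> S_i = 186 + 9*i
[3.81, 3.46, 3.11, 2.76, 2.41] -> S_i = 3.81 + -0.35*i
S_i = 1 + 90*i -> [1, 91, 181, 271, 361]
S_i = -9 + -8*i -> [-9, -17, -25, -33, -41]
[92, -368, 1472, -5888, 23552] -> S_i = 92*-4^i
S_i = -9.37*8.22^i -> [-9.37, -77.02, -633.12, -5204.21, -42778.63]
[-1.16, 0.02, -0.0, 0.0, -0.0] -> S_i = -1.16*(-0.02)^i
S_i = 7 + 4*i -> [7, 11, 15, 19, 23]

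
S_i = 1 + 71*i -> [1, 72, 143, 214, 285]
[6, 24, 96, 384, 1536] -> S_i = 6*4^i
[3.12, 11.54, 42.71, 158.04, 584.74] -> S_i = 3.12*3.70^i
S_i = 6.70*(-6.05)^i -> [6.7, -40.53, 245.24, -1483.68, 8976.28]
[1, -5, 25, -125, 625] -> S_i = 1*-5^i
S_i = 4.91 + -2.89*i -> [4.91, 2.02, -0.87, -3.76, -6.65]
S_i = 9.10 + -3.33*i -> [9.1, 5.77, 2.44, -0.89, -4.22]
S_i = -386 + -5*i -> [-386, -391, -396, -401, -406]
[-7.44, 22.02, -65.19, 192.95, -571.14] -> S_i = -7.44*(-2.96)^i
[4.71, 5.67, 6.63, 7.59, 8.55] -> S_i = 4.71 + 0.96*i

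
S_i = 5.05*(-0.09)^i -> [5.05, -0.45, 0.04, -0.0, 0.0]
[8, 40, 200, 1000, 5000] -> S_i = 8*5^i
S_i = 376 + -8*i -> [376, 368, 360, 352, 344]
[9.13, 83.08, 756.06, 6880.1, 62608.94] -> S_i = 9.13*9.10^i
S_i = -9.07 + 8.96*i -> [-9.07, -0.11, 8.85, 17.81, 26.77]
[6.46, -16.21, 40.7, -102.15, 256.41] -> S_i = 6.46*(-2.51)^i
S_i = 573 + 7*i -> [573, 580, 587, 594, 601]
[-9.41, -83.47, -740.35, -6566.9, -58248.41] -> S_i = -9.41*8.87^i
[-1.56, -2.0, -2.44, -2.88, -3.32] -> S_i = -1.56 + -0.44*i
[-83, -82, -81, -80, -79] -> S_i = -83 + 1*i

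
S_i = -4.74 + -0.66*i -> [-4.74, -5.4, -6.06, -6.72, -7.38]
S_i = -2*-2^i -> [-2, 4, -8, 16, -32]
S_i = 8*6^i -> [8, 48, 288, 1728, 10368]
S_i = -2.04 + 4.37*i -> [-2.04, 2.33, 6.7, 11.07, 15.44]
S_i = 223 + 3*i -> [223, 226, 229, 232, 235]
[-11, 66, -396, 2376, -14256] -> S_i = -11*-6^i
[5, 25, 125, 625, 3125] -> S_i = 5*5^i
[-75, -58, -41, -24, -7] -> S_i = -75 + 17*i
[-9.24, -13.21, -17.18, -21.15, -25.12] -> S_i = -9.24 + -3.97*i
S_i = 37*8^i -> [37, 296, 2368, 18944, 151552]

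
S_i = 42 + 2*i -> [42, 44, 46, 48, 50]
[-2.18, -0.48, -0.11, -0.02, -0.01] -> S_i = -2.18*0.22^i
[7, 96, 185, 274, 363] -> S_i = 7 + 89*i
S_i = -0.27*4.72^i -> [-0.27, -1.27, -6.02, -28.39, -134.01]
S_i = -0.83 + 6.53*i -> [-0.83, 5.7, 12.23, 18.76, 25.29]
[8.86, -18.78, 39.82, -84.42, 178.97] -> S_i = 8.86*(-2.12)^i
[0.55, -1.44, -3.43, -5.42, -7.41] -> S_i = 0.55 + -1.99*i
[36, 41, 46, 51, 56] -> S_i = 36 + 5*i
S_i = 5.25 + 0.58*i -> [5.25, 5.83, 6.41, 6.99, 7.57]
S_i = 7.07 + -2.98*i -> [7.07, 4.09, 1.11, -1.87, -4.85]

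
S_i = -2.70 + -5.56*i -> [-2.7, -8.26, -13.82, -19.38, -24.94]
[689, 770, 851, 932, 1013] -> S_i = 689 + 81*i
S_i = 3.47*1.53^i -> [3.47, 5.31, 8.12, 12.43, 19.01]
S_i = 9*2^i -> [9, 18, 36, 72, 144]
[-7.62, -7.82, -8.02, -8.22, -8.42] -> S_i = -7.62 + -0.20*i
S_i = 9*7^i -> [9, 63, 441, 3087, 21609]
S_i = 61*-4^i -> [61, -244, 976, -3904, 15616]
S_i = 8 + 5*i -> [8, 13, 18, 23, 28]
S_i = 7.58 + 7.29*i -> [7.58, 14.87, 22.16, 29.45, 36.74]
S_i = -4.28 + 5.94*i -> [-4.28, 1.66, 7.6, 13.54, 19.48]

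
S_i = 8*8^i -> [8, 64, 512, 4096, 32768]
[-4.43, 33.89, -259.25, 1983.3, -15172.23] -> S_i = -4.43*(-7.65)^i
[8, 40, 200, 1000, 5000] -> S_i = 8*5^i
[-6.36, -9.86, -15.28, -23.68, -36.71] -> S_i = -6.36*1.55^i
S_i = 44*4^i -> [44, 176, 704, 2816, 11264]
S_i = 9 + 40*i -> [9, 49, 89, 129, 169]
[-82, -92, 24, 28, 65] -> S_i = Random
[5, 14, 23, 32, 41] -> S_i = 5 + 9*i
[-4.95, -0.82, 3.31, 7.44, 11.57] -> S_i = -4.95 + 4.13*i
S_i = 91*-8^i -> [91, -728, 5824, -46592, 372736]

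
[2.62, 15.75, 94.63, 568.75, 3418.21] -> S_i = 2.62*6.01^i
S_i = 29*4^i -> [29, 116, 464, 1856, 7424]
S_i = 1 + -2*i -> [1, -1, -3, -5, -7]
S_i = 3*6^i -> [3, 18, 108, 648, 3888]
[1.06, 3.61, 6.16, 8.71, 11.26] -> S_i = 1.06 + 2.55*i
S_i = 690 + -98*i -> [690, 592, 494, 396, 298]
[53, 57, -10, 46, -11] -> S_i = Random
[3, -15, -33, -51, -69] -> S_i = 3 + -18*i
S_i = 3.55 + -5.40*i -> [3.55, -1.85, -7.25, -12.65, -18.05]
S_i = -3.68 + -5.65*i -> [-3.68, -9.33, -14.98, -20.63, -26.28]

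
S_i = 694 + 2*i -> [694, 696, 698, 700, 702]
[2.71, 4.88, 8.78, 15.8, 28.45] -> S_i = 2.71*1.80^i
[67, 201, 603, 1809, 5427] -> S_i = 67*3^i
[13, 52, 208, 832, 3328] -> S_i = 13*4^i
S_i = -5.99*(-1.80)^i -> [-5.99, 10.78, -19.41, 34.93, -62.88]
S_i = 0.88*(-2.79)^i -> [0.88, -2.46, 6.85, -19.11, 53.32]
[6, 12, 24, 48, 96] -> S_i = 6*2^i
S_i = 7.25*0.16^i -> [7.25, 1.16, 0.19, 0.03, 0.0]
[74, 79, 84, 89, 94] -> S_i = 74 + 5*i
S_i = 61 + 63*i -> [61, 124, 187, 250, 313]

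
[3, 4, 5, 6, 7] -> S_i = 3 + 1*i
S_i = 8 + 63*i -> [8, 71, 134, 197, 260]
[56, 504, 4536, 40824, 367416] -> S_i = 56*9^i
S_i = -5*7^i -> [-5, -35, -245, -1715, -12005]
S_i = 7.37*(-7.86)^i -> [7.37, -57.93, 455.32, -3578.78, 28129.22]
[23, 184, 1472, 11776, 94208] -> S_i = 23*8^i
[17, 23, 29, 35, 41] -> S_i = 17 + 6*i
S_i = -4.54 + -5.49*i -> [-4.54, -10.03, -15.52, -21.01, -26.5]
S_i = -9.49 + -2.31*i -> [-9.49, -11.8, -14.11, -16.42, -18.73]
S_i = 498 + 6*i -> [498, 504, 510, 516, 522]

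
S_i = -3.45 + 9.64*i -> [-3.45, 6.19, 15.83, 25.47, 35.11]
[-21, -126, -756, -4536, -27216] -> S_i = -21*6^i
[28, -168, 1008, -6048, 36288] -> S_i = 28*-6^i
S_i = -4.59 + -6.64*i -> [-4.59, -11.23, -17.87, -24.51, -31.15]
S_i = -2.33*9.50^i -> [-2.33, -22.14, -210.28, -1997.68, -18978.0]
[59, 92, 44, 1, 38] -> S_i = Random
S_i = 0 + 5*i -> [0, 5, 10, 15, 20]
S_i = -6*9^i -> [-6, -54, -486, -4374, -39366]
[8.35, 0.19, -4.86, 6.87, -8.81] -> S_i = Random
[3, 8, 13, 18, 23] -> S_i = 3 + 5*i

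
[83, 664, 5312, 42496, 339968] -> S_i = 83*8^i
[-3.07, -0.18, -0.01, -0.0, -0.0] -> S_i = -3.07*0.06^i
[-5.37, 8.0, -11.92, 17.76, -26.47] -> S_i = -5.37*(-1.49)^i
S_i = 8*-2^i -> [8, -16, 32, -64, 128]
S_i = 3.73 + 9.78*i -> [3.73, 13.51, 23.29, 33.07, 42.85]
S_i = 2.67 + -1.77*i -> [2.67, 0.9, -0.87, -2.64, -4.41]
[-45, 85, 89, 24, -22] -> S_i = Random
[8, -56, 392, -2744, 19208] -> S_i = 8*-7^i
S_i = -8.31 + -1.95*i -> [-8.31, -10.26, -12.21, -14.16, -16.11]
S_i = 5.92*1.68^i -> [5.92, 9.95, 16.71, 28.07, 47.16]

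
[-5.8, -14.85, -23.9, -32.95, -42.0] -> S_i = -5.80 + -9.05*i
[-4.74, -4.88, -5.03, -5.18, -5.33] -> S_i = -4.74*1.03^i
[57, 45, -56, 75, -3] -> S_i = Random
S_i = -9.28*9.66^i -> [-9.28, -89.64, -865.97, -8365.26, -80808.4]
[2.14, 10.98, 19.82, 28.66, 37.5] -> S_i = 2.14 + 8.84*i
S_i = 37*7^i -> [37, 259, 1813, 12691, 88837]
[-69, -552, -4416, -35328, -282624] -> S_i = -69*8^i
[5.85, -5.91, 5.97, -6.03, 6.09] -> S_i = 5.85*(-1.01)^i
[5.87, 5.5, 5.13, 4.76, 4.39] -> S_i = 5.87 + -0.37*i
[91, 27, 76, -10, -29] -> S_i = Random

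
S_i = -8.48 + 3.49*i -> [-8.48, -4.99, -1.5, 1.99, 5.48]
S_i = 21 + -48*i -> [21, -27, -75, -123, -171]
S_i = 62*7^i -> [62, 434, 3038, 21266, 148862]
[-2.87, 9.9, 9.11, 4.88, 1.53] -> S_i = Random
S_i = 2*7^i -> [2, 14, 98, 686, 4802]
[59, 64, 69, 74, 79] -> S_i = 59 + 5*i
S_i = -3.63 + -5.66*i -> [-3.63, -9.29, -14.95, -20.61, -26.27]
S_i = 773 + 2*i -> [773, 775, 777, 779, 781]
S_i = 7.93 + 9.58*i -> [7.93, 17.51, 27.09, 36.67, 46.25]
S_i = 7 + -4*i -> [7, 3, -1, -5, -9]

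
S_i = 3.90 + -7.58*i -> [3.9, -3.68, -11.26, -18.84, -26.42]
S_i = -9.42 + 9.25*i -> [-9.42, -0.17, 9.08, 18.33, 27.58]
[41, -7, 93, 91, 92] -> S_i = Random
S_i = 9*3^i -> [9, 27, 81, 243, 729]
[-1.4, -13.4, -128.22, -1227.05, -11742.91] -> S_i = -1.40*9.57^i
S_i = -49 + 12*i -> [-49, -37, -25, -13, -1]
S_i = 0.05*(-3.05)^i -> [0.05, -0.15, 0.47, -1.42, 4.33]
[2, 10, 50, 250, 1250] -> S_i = 2*5^i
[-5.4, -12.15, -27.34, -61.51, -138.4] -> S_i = -5.40*2.25^i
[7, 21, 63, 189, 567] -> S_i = 7*3^i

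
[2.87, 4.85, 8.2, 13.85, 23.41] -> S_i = 2.87*1.69^i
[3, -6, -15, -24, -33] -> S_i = 3 + -9*i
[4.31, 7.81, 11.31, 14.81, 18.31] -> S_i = 4.31 + 3.50*i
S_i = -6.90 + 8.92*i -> [-6.9, 2.02, 10.94, 19.86, 28.78]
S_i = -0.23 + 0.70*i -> [-0.23, 0.47, 1.17, 1.87, 2.57]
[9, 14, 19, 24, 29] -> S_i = 9 + 5*i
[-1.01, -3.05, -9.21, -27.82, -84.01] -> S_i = -1.01*3.02^i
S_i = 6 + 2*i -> [6, 8, 10, 12, 14]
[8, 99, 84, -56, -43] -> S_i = Random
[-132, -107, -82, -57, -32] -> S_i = -132 + 25*i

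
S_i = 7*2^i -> [7, 14, 28, 56, 112]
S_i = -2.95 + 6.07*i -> [-2.95, 3.12, 9.19, 15.26, 21.33]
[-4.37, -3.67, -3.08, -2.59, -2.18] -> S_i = -4.37*0.84^i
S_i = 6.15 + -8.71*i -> [6.15, -2.56, -11.27, -19.98, -28.69]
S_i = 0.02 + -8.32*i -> [0.02, -8.3, -16.62, -24.94, -33.26]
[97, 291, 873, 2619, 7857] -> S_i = 97*3^i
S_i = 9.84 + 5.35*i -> [9.84, 15.19, 20.54, 25.89, 31.24]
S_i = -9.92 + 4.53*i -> [-9.92, -5.39, -0.86, 3.67, 8.2]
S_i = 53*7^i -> [53, 371, 2597, 18179, 127253]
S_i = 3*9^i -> [3, 27, 243, 2187, 19683]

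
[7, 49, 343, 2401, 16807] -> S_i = 7*7^i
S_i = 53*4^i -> [53, 212, 848, 3392, 13568]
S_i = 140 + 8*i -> [140, 148, 156, 164, 172]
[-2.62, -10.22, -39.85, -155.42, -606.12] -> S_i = -2.62*3.90^i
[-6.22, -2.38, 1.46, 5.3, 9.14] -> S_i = -6.22 + 3.84*i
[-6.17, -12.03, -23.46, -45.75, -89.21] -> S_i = -6.17*1.95^i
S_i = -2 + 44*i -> [-2, 42, 86, 130, 174]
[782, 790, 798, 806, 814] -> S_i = 782 + 8*i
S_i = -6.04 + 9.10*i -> [-6.04, 3.06, 12.16, 21.26, 30.36]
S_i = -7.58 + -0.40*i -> [-7.58, -7.98, -8.38, -8.78, -9.18]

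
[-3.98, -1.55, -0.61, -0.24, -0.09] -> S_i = -3.98*0.39^i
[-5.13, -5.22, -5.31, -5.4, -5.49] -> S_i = -5.13 + -0.09*i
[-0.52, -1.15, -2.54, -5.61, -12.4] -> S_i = -0.52*2.21^i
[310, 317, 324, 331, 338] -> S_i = 310 + 7*i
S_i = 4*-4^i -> [4, -16, 64, -256, 1024]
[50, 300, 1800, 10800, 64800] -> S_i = 50*6^i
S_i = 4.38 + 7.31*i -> [4.38, 11.69, 19.0, 26.31, 33.62]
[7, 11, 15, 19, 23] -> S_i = 7 + 4*i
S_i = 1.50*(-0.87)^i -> [1.5, -1.3, 1.14, -0.99, 0.86]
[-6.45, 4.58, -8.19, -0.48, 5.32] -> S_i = Random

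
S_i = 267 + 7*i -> [267, 274, 281, 288, 295]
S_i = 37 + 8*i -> [37, 45, 53, 61, 69]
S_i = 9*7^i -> [9, 63, 441, 3087, 21609]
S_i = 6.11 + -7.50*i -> [6.11, -1.39, -8.89, -16.39, -23.89]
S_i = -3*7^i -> [-3, -21, -147, -1029, -7203]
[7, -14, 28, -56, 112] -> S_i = 7*-2^i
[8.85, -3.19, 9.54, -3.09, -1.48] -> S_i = Random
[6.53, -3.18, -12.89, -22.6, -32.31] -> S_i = 6.53 + -9.71*i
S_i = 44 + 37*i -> [44, 81, 118, 155, 192]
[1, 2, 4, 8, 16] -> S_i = 1*2^i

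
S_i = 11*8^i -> [11, 88, 704, 5632, 45056]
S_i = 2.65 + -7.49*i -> [2.65, -4.84, -12.33, -19.82, -27.31]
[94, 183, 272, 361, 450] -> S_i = 94 + 89*i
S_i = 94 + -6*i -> [94, 88, 82, 76, 70]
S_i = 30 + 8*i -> [30, 38, 46, 54, 62]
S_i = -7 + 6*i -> [-7, -1, 5, 11, 17]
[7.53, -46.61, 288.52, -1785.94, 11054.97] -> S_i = 7.53*(-6.19)^i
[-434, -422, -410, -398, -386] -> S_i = -434 + 12*i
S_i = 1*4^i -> [1, 4, 16, 64, 256]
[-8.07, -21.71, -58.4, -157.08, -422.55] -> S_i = -8.07*2.69^i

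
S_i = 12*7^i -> [12, 84, 588, 4116, 28812]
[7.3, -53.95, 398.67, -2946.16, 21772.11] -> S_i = 7.30*(-7.39)^i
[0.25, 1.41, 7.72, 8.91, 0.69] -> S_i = Random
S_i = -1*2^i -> [-1, -2, -4, -8, -16]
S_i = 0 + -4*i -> [0, -4, -8, -12, -16]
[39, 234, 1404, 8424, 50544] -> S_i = 39*6^i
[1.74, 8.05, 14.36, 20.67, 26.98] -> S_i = 1.74 + 6.31*i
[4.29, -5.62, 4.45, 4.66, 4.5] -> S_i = Random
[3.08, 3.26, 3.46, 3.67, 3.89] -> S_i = 3.08*1.06^i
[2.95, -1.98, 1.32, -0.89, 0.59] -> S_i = 2.95*(-0.67)^i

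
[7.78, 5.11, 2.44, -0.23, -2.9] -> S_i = 7.78 + -2.67*i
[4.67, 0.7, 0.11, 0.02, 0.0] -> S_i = 4.67*0.15^i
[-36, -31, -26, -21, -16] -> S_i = -36 + 5*i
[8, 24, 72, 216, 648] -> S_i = 8*3^i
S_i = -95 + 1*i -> [-95, -94, -93, -92, -91]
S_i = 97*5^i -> [97, 485, 2425, 12125, 60625]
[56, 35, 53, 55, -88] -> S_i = Random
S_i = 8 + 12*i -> [8, 20, 32, 44, 56]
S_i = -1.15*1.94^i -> [-1.15, -2.23, -4.33, -8.4, -16.29]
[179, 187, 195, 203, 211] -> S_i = 179 + 8*i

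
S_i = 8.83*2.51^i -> [8.83, 22.16, 55.63, 139.63, 350.47]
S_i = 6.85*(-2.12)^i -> [6.85, -14.52, 30.79, -65.27, 138.37]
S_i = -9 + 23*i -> [-9, 14, 37, 60, 83]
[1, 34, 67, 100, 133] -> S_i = 1 + 33*i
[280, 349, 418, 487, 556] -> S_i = 280 + 69*i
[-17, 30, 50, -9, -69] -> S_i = Random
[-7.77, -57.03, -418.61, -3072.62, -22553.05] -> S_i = -7.77*7.34^i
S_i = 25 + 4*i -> [25, 29, 33, 37, 41]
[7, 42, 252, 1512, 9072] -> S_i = 7*6^i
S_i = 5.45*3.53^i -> [5.45, 19.24, 67.91, 239.73, 846.24]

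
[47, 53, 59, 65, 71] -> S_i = 47 + 6*i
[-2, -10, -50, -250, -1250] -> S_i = -2*5^i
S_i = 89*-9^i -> [89, -801, 7209, -64881, 583929]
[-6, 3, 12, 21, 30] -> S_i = -6 + 9*i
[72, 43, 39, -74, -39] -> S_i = Random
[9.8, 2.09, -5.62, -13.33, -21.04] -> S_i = 9.80 + -7.71*i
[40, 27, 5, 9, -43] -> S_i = Random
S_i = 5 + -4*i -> [5, 1, -3, -7, -11]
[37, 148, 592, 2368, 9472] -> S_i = 37*4^i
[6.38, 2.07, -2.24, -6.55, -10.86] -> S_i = 6.38 + -4.31*i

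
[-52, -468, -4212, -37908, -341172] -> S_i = -52*9^i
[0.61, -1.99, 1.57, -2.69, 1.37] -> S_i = Random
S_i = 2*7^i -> [2, 14, 98, 686, 4802]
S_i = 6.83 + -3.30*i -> [6.83, 3.53, 0.23, -3.07, -6.37]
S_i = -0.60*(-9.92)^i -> [-0.6, 5.95, -59.04, 585.71, -5810.29]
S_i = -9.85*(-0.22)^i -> [-9.85, 2.17, -0.48, 0.1, -0.02]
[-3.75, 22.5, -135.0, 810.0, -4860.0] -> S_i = -3.75*(-6.00)^i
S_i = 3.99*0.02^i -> [3.99, 0.08, 0.0, 0.0, 0.0]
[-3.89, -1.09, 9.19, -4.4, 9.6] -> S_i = Random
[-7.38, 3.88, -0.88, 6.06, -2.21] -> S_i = Random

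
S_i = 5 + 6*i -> [5, 11, 17, 23, 29]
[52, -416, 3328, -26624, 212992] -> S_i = 52*-8^i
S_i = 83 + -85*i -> [83, -2, -87, -172, -257]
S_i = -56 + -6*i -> [-56, -62, -68, -74, -80]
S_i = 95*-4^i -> [95, -380, 1520, -6080, 24320]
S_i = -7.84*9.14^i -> [-7.84, -71.66, -654.95, -5986.25, -54714.3]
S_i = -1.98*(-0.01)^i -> [-1.98, 0.02, -0.0, 0.0, -0.0]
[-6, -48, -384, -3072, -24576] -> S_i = -6*8^i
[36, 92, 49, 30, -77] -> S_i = Random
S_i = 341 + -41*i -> [341, 300, 259, 218, 177]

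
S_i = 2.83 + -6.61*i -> [2.83, -3.78, -10.39, -17.0, -23.61]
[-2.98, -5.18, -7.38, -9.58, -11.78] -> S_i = -2.98 + -2.20*i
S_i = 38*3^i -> [38, 114, 342, 1026, 3078]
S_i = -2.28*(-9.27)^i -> [-2.28, 21.14, -195.93, 1816.24, -16836.58]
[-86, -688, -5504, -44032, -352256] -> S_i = -86*8^i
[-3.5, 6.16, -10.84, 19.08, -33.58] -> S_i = -3.50*(-1.76)^i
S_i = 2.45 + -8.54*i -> [2.45, -6.09, -14.63, -23.17, -31.71]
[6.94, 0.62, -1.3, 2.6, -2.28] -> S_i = Random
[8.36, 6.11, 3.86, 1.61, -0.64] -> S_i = 8.36 + -2.25*i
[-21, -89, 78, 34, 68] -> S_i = Random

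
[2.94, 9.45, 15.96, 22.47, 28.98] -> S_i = 2.94 + 6.51*i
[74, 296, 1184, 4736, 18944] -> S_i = 74*4^i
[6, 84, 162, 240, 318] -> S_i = 6 + 78*i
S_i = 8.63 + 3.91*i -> [8.63, 12.54, 16.45, 20.36, 24.27]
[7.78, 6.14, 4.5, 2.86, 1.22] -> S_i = 7.78 + -1.64*i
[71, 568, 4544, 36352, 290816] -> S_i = 71*8^i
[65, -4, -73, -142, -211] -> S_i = 65 + -69*i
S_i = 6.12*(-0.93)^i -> [6.12, -5.69, 5.29, -4.92, 4.58]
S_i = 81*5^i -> [81, 405, 2025, 10125, 50625]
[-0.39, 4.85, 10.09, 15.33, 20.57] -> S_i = -0.39 + 5.24*i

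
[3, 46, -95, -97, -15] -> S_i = Random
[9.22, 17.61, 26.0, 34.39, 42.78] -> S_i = 9.22 + 8.39*i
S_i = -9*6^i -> [-9, -54, -324, -1944, -11664]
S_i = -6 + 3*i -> [-6, -3, 0, 3, 6]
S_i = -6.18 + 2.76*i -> [-6.18, -3.42, -0.66, 2.1, 4.86]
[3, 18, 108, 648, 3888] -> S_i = 3*6^i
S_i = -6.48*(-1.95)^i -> [-6.48, 12.64, -24.64, 48.05, -93.69]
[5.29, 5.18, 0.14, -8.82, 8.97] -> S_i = Random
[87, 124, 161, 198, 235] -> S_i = 87 + 37*i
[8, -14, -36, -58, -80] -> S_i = 8 + -22*i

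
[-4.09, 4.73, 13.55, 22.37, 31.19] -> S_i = -4.09 + 8.82*i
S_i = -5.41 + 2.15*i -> [-5.41, -3.26, -1.11, 1.04, 3.19]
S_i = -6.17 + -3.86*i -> [-6.17, -10.03, -13.89, -17.75, -21.61]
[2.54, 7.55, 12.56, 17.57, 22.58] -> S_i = 2.54 + 5.01*i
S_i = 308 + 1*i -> [308, 309, 310, 311, 312]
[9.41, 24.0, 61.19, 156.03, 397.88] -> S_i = 9.41*2.55^i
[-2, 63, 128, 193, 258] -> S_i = -2 + 65*i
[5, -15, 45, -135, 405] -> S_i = 5*-3^i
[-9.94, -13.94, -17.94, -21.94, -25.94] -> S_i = -9.94 + -4.00*i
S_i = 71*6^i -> [71, 426, 2556, 15336, 92016]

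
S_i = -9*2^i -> [-9, -18, -36, -72, -144]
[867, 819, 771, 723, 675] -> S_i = 867 + -48*i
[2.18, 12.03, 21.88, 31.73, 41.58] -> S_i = 2.18 + 9.85*i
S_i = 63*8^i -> [63, 504, 4032, 32256, 258048]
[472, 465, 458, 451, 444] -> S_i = 472 + -7*i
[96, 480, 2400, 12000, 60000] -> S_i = 96*5^i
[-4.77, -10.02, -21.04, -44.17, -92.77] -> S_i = -4.77*2.10^i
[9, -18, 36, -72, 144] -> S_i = 9*-2^i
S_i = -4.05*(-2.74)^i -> [-4.05, 11.1, -30.41, 83.31, -228.27]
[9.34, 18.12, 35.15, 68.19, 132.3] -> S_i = 9.34*1.94^i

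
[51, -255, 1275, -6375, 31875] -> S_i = 51*-5^i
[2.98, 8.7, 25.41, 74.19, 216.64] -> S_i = 2.98*2.92^i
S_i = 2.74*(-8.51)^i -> [2.74, -23.32, 198.43, -1688.65, 14370.4]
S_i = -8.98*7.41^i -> [-8.98, -66.54, -493.07, -3653.68, -27073.8]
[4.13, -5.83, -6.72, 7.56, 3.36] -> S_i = Random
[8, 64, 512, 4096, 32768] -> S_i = 8*8^i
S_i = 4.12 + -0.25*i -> [4.12, 3.87, 3.62, 3.37, 3.12]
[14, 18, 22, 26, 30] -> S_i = 14 + 4*i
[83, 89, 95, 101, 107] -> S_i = 83 + 6*i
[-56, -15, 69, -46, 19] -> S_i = Random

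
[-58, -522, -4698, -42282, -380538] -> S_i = -58*9^i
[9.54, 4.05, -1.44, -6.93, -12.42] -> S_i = 9.54 + -5.49*i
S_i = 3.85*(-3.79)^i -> [3.85, -14.59, 55.3, -209.59, 794.36]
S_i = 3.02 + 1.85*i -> [3.02, 4.87, 6.72, 8.57, 10.42]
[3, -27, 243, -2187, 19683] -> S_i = 3*-9^i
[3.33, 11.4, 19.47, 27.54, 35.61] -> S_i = 3.33 + 8.07*i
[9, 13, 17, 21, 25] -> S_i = 9 + 4*i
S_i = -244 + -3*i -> [-244, -247, -250, -253, -256]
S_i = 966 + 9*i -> [966, 975, 984, 993, 1002]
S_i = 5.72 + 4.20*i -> [5.72, 9.92, 14.12, 18.32, 22.52]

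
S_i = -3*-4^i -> [-3, 12, -48, 192, -768]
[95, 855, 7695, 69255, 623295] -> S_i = 95*9^i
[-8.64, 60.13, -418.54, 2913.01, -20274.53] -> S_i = -8.64*(-6.96)^i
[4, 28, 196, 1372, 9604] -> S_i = 4*7^i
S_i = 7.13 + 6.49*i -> [7.13, 13.62, 20.11, 26.6, 33.09]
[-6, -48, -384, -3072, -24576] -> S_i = -6*8^i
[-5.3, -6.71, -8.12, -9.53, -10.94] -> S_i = -5.30 + -1.41*i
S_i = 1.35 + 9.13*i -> [1.35, 10.48, 19.61, 28.74, 37.87]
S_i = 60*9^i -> [60, 540, 4860, 43740, 393660]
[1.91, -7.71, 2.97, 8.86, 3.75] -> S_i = Random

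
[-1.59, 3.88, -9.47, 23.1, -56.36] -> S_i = -1.59*(-2.44)^i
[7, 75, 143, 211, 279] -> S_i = 7 + 68*i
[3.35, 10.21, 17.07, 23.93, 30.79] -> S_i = 3.35 + 6.86*i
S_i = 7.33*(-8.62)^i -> [7.33, -63.18, 544.65, -4694.89, 40469.98]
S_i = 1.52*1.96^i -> [1.52, 2.98, 5.84, 11.44, 22.43]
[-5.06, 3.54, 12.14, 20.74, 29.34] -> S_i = -5.06 + 8.60*i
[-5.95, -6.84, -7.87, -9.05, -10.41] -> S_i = -5.95*1.15^i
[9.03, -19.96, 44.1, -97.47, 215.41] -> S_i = 9.03*(-2.21)^i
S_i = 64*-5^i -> [64, -320, 1600, -8000, 40000]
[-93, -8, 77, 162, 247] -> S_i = -93 + 85*i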